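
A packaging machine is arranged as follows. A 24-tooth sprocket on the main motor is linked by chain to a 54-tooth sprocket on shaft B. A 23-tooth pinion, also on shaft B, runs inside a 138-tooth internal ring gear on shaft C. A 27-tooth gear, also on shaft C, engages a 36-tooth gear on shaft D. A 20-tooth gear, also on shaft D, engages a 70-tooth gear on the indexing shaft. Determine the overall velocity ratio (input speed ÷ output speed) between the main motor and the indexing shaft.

Each stage contributes driven/driver: chain 54/24 = 2.25, internal gear 138/23 = 6, gear mesh 36/27 = 1.3333, gear mesh 70/20 = 3.5.
Overall: 2.25 × 6 × 1.3333 × 3.5 = 63.

63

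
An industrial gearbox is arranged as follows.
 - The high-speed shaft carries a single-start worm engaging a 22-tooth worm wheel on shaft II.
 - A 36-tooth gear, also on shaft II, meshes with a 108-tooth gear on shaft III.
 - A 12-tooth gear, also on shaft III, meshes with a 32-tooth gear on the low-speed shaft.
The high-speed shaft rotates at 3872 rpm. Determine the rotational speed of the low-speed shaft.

the high-speed shaft → shaft II (worm, 22/1): 3872 ÷ 22 = 176 rpm
shaft II → shaft III (gear mesh, 108/36): 176 ÷ 3 = 58.667 rpm
shaft III → the low-speed shaft (gear mesh, 32/12): 58.667 ÷ 2.6667 = 22 rpm

22 rpm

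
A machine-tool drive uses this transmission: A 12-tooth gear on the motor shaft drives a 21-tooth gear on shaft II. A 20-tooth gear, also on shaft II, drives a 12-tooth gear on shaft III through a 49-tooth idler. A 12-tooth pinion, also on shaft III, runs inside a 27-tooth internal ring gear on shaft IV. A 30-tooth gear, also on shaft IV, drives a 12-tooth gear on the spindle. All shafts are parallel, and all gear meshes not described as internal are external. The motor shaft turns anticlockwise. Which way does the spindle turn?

the motor shaft → shaft II: external mesh, 1 reversal → CW.
shaft II → shaft III: driver → idler → driven is 2 external meshes, 2 reversals → CW.
shaft III → shaft IV: internal mesh, same direction → CW.
shaft IV → the spindle: external mesh, 1 reversal → CCW.
4 reversals in total — an even number — so the spindle turns the same way as the motor shaft.

anticlockwise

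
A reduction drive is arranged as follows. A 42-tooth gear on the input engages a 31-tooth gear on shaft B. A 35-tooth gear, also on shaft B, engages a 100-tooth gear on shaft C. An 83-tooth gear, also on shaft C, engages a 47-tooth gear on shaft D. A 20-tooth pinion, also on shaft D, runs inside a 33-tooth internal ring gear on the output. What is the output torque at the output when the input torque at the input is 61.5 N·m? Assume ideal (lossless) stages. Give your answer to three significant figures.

gear mesh 31/42 = 0.7381 → τ = 61.5·0.7381 = 45.393 N·m
gear mesh 100/35 = 2.8571 → τ = 45.393·2.8571 = 129.69 N·m
gear mesh 47/83 = 0.56627 → τ = 129.69·0.56627 = 73.441 N·m
internal gear 33/20 = 1.65 → τ = 73.441·1.65 = 121.18 N·m

121 N·m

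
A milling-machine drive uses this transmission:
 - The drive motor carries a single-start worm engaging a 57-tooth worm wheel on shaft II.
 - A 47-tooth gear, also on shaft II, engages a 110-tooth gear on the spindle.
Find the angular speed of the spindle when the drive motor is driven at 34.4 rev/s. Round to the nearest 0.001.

worm 57/1 = 57 → 34.4/57 = 0.60351 rev/s
gear mesh 110/47 = 2.3404 → 0.60351/2.3404 = 0.25786 rev/s

0.258 rev/s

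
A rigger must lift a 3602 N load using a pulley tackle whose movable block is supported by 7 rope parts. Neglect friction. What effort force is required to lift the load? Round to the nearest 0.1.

514.6 N

Block-and-tackle MA = number of supporting rope parts = 7.
Effort = load / MA = 3602 / 7 = 514.57 N.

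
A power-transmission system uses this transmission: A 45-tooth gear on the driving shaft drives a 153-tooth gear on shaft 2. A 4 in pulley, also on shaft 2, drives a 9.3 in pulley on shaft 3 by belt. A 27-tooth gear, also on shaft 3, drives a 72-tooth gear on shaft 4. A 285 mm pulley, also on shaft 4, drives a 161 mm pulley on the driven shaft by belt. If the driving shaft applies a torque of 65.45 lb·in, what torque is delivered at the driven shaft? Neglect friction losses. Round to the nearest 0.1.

779.4 lb·in

After the gear mesh (153/45): 65.45 × 3.4 = 222.53 lb·in
After the belt (9.3/4): 222.53 × 2.325 = 517.38 lb·in
After the gear mesh (72/27): 517.38 × 2.6667 = 1379.7 lb·in
After the belt (161/285): 1379.7 × 0.56491 = 779.4 lb·in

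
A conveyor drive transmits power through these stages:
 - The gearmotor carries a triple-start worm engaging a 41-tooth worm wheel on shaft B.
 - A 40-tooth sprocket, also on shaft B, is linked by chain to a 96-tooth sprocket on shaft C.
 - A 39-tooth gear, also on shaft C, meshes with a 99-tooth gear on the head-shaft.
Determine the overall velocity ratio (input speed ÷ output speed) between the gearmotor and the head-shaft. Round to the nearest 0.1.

Each stage contributes driven/driver: worm 41/3 = 13.667, chain 96/40 = 2.4, gear mesh 99/39 = 2.5385.
Overall: 13.667 × 2.4 × 2.5385 = 83.262.

83.3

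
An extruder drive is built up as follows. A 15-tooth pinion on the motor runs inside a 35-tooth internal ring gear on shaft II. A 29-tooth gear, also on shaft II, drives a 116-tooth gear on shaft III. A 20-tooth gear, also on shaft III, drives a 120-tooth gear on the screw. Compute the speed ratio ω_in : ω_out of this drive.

56

Each stage contributes driven/driver: internal gear 35/15 = 2.3333, gear mesh 116/29 = 4, gear mesh 120/20 = 6.
Overall: 2.3333 × 4 × 6 = 56.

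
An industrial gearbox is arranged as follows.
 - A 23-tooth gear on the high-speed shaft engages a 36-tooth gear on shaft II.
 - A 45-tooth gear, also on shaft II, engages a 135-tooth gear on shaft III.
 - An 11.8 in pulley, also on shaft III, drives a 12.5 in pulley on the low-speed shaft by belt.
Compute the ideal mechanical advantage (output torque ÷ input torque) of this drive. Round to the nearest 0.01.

Each stage contributes driven/driver: gear mesh 36/23 = 1.5652, gear mesh 135/45 = 3, belt 12.5/11.8 = 1.0593.
Overall: 1.5652 × 3 × 1.0593 = 4.9742.

4.97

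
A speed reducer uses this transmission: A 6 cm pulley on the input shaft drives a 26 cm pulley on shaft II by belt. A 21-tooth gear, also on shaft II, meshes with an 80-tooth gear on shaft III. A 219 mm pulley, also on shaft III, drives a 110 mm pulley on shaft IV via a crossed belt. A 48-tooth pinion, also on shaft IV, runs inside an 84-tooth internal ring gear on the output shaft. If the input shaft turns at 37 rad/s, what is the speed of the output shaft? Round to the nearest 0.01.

Belt: ratio = 26/6 = 4.3333, so shaft II turns at 37 / 4.3333 = 8.5385 rad/s.
Gear mesh: ratio = 80/21 = 3.8095, so shaft III turns at 8.5385 / 3.8095 = 2.2413 rad/s.
Belt: ratio = 110/219 = 0.50228, so shaft IV turns at 2.2413 / 0.50228 = 4.4623 rad/s.
Internal gear: ratio = 84/48 = 1.75, so the output shaft turns at 4.4623 / 1.75 = 2.5499 rad/s.

2.55 rad/s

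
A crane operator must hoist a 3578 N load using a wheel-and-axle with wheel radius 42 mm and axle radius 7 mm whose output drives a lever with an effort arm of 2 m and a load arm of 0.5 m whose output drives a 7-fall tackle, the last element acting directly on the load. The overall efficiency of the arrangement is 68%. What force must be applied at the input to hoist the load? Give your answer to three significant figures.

31.3 N

Wheel-and-axle MA = R/r = 42/7 = 6.
Lever MA = effort arm / load arm = 2/0.5 = 4.
Block-and-tackle MA = number of supporting rope parts = 7.
Combined ideal MA = 6 × 4 × 7 = 168.
Actual MA = 168 × 0.68 = 114.24.
Effort = load / actual MA = 3578 / 114.24 = 31.32 N.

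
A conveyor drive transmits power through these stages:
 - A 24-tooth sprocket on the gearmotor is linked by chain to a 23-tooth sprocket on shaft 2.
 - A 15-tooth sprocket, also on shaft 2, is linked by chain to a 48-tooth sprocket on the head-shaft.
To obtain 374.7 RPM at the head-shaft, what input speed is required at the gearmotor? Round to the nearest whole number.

1149 RPM

Overall ratio R = 0.95833 × 3.2 = 3.0667.
Required input speed = output speed × R = 374.7 × 3.0667 = 1149.1 RPM.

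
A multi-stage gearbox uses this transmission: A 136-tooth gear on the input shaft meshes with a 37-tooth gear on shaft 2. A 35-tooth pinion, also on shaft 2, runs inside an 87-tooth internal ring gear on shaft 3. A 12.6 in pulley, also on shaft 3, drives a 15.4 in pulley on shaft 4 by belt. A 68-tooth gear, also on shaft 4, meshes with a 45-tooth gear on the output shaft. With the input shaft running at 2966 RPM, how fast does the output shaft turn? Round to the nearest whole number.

gear mesh 37/136 = 0.27206 → 2966/0.27206 = 10902 RPM
internal gear 87/35 = 2.4857 → 10902/2.4857 = 4385.9 RPM
belt 15.4/12.6 = 1.2222 → 4385.9/1.2222 = 3588.5 RPM
gear mesh 45/68 = 0.66176 → 3588.5/0.66176 = 5422.5 RPM

5423 RPM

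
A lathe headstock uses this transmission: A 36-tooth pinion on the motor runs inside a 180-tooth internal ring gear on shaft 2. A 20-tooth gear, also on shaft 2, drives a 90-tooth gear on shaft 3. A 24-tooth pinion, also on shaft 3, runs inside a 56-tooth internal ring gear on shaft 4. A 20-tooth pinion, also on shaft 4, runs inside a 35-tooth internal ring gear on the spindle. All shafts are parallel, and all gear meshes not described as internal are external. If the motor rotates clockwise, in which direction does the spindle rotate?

anticlockwise

the motor → shaft 2: internal mesh, same direction → CW.
shaft 2 → shaft 3: external mesh, 1 reversal → CCW.
shaft 3 → shaft 4: internal mesh, same direction → CCW.
shaft 4 → the spindle: internal mesh, same direction → CCW.
1 reversal in total — an odd number — so the spindle turns opposite to the motor.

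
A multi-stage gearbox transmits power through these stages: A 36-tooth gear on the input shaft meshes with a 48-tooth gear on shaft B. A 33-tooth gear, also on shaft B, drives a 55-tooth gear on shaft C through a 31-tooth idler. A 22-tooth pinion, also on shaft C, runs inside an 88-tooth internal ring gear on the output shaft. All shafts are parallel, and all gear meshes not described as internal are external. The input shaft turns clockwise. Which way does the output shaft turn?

counterclockwise

the input shaft → shaft B: external mesh, 1 reversal → CCW.
shaft B → shaft C: driver → idler → driven is 2 external meshes, 2 reversals → CCW.
shaft C → the output shaft: internal mesh, same direction → CCW.
3 reversals in total — an odd number — so the output shaft turns opposite to the input shaft.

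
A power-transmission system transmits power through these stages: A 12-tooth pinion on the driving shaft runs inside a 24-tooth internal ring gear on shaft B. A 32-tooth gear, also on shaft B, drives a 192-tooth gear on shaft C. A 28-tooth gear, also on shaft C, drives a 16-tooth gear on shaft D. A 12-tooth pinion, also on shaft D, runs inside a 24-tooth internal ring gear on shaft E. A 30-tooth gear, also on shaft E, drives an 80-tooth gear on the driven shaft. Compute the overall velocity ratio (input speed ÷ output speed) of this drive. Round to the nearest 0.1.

36.6

Each stage contributes driven/driver: internal gear 24/12 = 2, gear mesh 192/32 = 6, gear mesh 16/28 = 0.57143, internal gear 24/12 = 2, gear mesh 80/30 = 2.6667.
Overall: 2 × 6 × 0.57143 × 2 × 2.6667 = 36.571.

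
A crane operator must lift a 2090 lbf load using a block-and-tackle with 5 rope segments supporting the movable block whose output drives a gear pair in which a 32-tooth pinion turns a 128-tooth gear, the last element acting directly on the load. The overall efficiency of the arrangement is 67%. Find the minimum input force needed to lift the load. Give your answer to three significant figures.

Block-and-tackle MA = number of supporting rope parts = 5.
Gear pair MA = 128/32 = 4.
Combined ideal MA = 5 × 4 = 20.
Actual MA = 20 × 0.67 = 13.4.
Effort = load / actual MA = 2090 / 13.4 = 155.97 lbf.

156 lbf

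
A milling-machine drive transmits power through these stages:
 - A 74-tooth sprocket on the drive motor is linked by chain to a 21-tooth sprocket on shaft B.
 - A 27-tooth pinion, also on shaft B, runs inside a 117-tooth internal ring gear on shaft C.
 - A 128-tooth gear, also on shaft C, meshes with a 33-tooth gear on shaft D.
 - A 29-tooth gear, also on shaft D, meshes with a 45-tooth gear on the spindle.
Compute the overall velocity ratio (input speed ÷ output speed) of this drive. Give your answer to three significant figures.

0.492

Each stage contributes driven/driver: chain 21/74 = 0.28378, internal gear 117/27 = 4.3333, gear mesh 33/128 = 0.25781, gear mesh 45/29 = 1.5517.
Overall: 0.28378 × 4.3333 × 0.25781 × 1.5517 = 0.49196.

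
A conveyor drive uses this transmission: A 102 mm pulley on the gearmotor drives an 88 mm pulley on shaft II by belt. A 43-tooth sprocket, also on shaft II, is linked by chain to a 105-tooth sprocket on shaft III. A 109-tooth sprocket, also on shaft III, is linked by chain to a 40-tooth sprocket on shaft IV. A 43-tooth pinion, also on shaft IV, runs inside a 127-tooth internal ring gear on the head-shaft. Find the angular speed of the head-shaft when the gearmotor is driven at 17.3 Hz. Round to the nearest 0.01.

the gearmotor → shaft II (belt, 88/102): 17.3 ÷ 0.86275 = 20.052 Hz
shaft II → shaft III (chain, 105/43): 20.052 ÷ 2.4419 = 8.2119 Hz
shaft III → shaft IV (chain, 40/109): 8.2119 ÷ 0.36697 = 22.377 Hz
shaft IV → the head-shaft (internal gear, 127/43): 22.377 ÷ 2.9535 = 7.5766 Hz

7.58 Hz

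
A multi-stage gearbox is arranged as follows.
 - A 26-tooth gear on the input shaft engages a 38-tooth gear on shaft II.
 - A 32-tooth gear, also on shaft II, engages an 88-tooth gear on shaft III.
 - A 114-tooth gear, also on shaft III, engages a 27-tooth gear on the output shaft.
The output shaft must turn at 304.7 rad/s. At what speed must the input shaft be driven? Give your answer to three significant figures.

290 rad/s

Overall ratio R = 1.4615 × 2.75 × 0.23684 = 0.95192.
Required input speed = output speed × R = 304.7 × 0.95192 = 290.05 rad/s.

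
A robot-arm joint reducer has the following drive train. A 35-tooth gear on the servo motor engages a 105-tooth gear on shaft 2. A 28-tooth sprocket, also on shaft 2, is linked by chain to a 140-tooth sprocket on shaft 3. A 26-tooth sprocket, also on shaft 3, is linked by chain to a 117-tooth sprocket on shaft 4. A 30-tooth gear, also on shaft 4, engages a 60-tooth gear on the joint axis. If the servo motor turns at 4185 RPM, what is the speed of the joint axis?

31 RPM

the servo motor → shaft 2 (gear mesh, 105/35): 4185 ÷ 3 = 1395 RPM
shaft 2 → shaft 3 (chain, 140/28): 1395 ÷ 5 = 279 RPM
shaft 3 → shaft 4 (chain, 117/26): 279 ÷ 4.5 = 62 RPM
shaft 4 → the joint axis (gear mesh, 60/30): 62 ÷ 2 = 31 RPM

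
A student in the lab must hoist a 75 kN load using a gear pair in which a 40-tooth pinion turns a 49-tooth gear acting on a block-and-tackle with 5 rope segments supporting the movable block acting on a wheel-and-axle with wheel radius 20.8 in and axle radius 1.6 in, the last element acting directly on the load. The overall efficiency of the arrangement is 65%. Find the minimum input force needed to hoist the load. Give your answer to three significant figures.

Gear pair MA = 49/40 = 1.225.
Block-and-tackle MA = number of supporting rope parts = 5.
Wheel-and-axle MA = R/r = 20.8/1.6 = 13.
Combined ideal MA = 1.225 × 5 × 13 = 79.625.
Actual MA = 79.625 × 0.65 = 51.756.
Effort = load / actual MA = 75 / 51.756 = 1.4491 kN.

1.45 kN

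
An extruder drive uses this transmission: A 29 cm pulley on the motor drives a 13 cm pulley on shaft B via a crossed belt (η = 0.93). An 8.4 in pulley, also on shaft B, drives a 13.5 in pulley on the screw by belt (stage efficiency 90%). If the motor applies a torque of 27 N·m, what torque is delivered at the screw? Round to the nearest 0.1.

belt 13/29 = 0.44828 → τ = 27·0.44828·0.93 = 11.256 N·m
belt 13.5/8.4 = 1.6071 → τ = 11.256·1.6071·0.90 = 16.281 N·m

16.3 N·m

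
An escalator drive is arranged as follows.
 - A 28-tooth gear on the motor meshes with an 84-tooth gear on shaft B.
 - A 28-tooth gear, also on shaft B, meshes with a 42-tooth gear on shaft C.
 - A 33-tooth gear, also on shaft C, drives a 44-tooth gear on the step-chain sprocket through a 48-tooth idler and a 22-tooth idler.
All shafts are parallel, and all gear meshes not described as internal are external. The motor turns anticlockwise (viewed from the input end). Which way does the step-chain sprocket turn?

clockwise

the motor → shaft B: external mesh, 1 reversal → CW.
shaft B → shaft C: external mesh, 1 reversal → CCW.
shaft C → the step-chain sprocket: driver → idler → idler → driven is 3 external meshes, 3 reversals → CW.
5 reversals in total — an odd number — so the step-chain sprocket turns opposite to the motor.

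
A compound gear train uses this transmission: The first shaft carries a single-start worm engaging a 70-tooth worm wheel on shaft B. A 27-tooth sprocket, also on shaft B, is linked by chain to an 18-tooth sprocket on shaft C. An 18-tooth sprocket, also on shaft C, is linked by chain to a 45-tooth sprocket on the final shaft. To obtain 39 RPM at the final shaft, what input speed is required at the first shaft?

4550 RPM

Overall ratio R = 70 × 0.66667 × 2.5 = 116.67.
Required input speed = output speed × R = 39 × 116.67 = 4550 RPM.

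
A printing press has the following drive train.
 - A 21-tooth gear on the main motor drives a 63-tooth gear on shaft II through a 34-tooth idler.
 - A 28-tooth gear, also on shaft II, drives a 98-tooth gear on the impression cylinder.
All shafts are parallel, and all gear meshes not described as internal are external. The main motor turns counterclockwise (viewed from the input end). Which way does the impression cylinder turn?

the main motor → shaft II: driver → idler → driven is 2 external meshes, 2 reversals → CCW.
shaft II → the impression cylinder: external mesh, 1 reversal → CW.
3 reversals in total — an odd number — so the impression cylinder turns opposite to the main motor.

clockwise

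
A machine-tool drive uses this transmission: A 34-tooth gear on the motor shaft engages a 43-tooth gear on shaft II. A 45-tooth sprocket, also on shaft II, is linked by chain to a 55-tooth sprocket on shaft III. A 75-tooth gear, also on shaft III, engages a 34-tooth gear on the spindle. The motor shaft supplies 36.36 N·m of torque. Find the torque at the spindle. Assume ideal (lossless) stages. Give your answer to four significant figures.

After the gear mesh (43/34): 36.36 × 1.2647 = 45.985 N·m
After the chain (55/45): 45.985 × 1.2222 = 56.204 N·m
After the gear mesh (34/75): 56.204 × 0.45333 = 25.479 N·m

25.48 N·m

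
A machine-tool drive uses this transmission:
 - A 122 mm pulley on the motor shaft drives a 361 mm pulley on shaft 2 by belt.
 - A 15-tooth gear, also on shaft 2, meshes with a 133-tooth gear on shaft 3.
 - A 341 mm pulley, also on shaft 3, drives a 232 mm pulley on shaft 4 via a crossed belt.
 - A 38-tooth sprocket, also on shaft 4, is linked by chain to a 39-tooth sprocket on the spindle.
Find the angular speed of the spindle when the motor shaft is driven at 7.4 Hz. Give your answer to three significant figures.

0.404 Hz

the motor shaft → shaft 2 (belt, 361/122): 7.4 ÷ 2.959 = 2.5008 Hz
shaft 2 → shaft 3 (gear mesh, 133/15): 2.5008 ÷ 8.8667 = 0.28205 Hz
shaft 3 → shaft 4 (belt, 232/341): 0.28205 ÷ 0.68035 = 0.41456 Hz
shaft 4 → the spindle (chain, 39/38): 0.41456 ÷ 1.0263 = 0.40393 Hz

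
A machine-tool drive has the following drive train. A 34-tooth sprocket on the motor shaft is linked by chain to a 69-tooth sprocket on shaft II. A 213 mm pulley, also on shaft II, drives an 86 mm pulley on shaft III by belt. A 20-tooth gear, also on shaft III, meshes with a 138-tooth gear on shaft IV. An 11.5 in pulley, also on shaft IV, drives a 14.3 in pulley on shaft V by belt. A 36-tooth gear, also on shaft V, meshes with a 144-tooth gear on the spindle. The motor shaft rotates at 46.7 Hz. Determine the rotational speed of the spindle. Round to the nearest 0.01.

the motor shaft → shaft II (chain, 69/34): 46.7 ÷ 2.0294 = 23.012 Hz
shaft II → shaft III (belt, 86/213): 23.012 ÷ 0.40376 = 56.994 Hz
shaft III → shaft IV (gear mesh, 138/20): 56.994 ÷ 6.9 = 8.26 Hz
shaft IV → shaft V (belt, 14.3/11.5): 8.26 ÷ 1.2435 = 6.6426 Hz
shaft V → the spindle (gear mesh, 144/36): 6.6426 ÷ 4 = 1.6607 Hz

1.66 Hz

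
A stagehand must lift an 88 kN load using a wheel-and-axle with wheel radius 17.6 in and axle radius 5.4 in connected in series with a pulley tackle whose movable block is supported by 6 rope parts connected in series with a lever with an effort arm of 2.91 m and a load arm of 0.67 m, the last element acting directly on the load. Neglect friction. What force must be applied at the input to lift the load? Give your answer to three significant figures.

1.04 kN

Wheel-and-axle MA = R/r = 17.6/5.4 = 3.2593.
Block-and-tackle MA = number of supporting rope parts = 6.
Lever MA = effort arm / load arm = 2.91/0.67 = 4.3433.
Combined ideal MA = 3.2593 × 6 × 4.3433 = 84.935.
Effort = load / MA = 88 / 84.935 = 1.0361 kN.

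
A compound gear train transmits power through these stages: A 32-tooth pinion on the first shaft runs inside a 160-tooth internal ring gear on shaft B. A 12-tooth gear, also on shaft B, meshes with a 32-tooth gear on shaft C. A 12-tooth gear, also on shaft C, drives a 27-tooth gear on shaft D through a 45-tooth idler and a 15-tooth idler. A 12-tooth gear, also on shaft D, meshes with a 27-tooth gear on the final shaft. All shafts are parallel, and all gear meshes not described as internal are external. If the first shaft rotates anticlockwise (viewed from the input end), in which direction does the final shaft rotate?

the first shaft → shaft B: internal mesh, same direction → CCW.
shaft B → shaft C: external mesh, 1 reversal → CW.
shaft C → shaft D: driver → idler → idler → driven is 3 external meshes, 3 reversals → CCW.
shaft D → the final shaft: external mesh, 1 reversal → CW.
5 reversals in total — an odd number — so the final shaft turns opposite to the first shaft.

clockwise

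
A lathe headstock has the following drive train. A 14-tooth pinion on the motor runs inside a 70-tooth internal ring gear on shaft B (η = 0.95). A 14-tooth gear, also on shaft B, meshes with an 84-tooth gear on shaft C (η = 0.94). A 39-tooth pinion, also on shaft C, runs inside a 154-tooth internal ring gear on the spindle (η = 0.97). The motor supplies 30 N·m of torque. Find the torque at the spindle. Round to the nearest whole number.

3078 N·m

Internal gear: ratio = 70/14 = 5; torque at shaft B = 30 × 5 × 0.95 = 142.5 N·m.
Gear mesh: ratio = 84/14 = 6; torque at shaft C = 142.5 × 6 × 0.94 = 803.7 N·m.
Internal gear: ratio = 154/39 = 3.9487; torque at the spindle = 803.7 × 3.9487 × 0.97 = 3078.4 N·m.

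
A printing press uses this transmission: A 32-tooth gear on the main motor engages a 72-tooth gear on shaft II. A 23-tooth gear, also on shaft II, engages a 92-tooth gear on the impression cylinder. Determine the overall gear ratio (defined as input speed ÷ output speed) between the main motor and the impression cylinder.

Each stage contributes driven/driver: gear mesh 72/32 = 2.25, gear mesh 92/23 = 4.
Overall: 2.25 × 4 = 9.

9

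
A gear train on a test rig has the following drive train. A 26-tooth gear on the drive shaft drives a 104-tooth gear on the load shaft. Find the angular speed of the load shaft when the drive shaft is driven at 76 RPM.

19 RPM

the drive shaft → the load shaft (gear mesh, 104/26): 76 ÷ 4 = 19 RPM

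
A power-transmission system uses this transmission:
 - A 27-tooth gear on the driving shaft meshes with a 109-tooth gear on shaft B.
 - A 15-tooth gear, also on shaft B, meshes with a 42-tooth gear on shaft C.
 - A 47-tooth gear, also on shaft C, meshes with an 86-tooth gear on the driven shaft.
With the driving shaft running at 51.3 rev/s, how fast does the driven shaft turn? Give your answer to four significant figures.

Gear mesh: ratio = 109/27 = 4.037, so shaft B turns at 51.3 / 4.037 = 12.707 rev/s.
Gear mesh: ratio = 42/15 = 2.8, so shaft C turns at 12.707 / 2.8 = 4.5383 rev/s.
Gear mesh: ratio = 86/47 = 1.8298, so the driven shaft turns at 4.5383 / 1.8298 = 2.4803 rev/s.

2.480 rev/s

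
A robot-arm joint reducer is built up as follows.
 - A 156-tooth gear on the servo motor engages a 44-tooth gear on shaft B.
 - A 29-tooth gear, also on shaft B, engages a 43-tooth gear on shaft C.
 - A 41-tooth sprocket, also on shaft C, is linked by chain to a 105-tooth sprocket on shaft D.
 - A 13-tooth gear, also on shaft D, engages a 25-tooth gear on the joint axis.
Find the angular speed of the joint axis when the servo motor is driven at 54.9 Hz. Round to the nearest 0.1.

26.7 Hz

gear mesh 44/156 = 0.28205 → 54.9/0.28205 = 194.65 Hz
gear mesh 43/29 = 1.4828 → 194.65/1.4828 = 131.27 Hz
chain 105/41 = 2.561 → 131.27/2.561 = 51.259 Hz
gear mesh 25/13 = 1.9231 → 51.259/1.9231 = 26.655 Hz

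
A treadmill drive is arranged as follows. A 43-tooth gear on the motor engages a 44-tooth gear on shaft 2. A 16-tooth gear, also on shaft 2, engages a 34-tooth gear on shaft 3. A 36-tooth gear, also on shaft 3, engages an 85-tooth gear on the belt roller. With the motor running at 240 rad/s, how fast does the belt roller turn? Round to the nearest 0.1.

46.7 rad/s

the motor → shaft 2 (gear mesh, 44/43): 240 ÷ 1.0233 = 234.55 rad/s
shaft 2 → shaft 3 (gear mesh, 34/16): 234.55 ÷ 2.125 = 110.37 rad/s
shaft 3 → the belt roller (gear mesh, 85/36): 110.37 ÷ 2.3611 = 46.747 rad/s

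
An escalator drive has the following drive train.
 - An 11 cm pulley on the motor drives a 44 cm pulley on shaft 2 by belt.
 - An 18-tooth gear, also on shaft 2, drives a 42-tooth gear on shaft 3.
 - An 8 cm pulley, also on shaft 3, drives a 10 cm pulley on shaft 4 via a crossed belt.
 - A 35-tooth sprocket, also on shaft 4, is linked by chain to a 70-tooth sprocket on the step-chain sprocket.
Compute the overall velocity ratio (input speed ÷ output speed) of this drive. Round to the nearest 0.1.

Each stage contributes driven/driver: belt 44/11 = 4, gear mesh 42/18 = 2.3333, belt 10/8 = 1.25, chain 70/35 = 2.
Overall: 4 × 2.3333 × 1.25 × 2 = 23.333.

23.3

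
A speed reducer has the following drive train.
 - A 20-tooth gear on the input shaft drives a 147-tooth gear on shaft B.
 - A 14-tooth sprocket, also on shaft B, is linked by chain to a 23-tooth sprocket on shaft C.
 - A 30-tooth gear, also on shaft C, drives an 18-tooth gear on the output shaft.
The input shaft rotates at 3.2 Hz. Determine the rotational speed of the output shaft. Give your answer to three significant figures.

the input shaft → shaft B (gear mesh, 147/20): 3.2 ÷ 7.35 = 0.43537 Hz
shaft B → shaft C (chain, 23/14): 0.43537 ÷ 1.6429 = 0.26501 Hz
shaft C → the output shaft (gear mesh, 18/30): 0.26501 ÷ 0.6 = 0.44168 Hz

0.442 Hz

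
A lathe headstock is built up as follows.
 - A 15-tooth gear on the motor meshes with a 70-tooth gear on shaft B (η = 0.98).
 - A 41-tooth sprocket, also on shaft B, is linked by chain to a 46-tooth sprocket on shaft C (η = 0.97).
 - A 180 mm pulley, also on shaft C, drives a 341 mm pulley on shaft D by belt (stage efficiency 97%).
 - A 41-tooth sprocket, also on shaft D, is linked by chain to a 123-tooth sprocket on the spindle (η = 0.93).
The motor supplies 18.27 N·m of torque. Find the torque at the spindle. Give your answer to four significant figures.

466.2 N·m

Gear mesh: ratio = 70/15 = 4.6667; torque at shaft B = 18.27 × 4.6667 × 0.98 = 83.555 N·m.
Chain: ratio = 46/41 = 1.122; torque at shaft C = 83.555 × 1.122 × 0.97 = 90.932 N·m.
Belt: ratio = 341/180 = 1.8944; torque at shaft D = 90.932 × 1.8944 × 0.97 = 167.1 N·m.
Chain: ratio = 123/41 = 3; torque at the spindle = 167.1 × 3 × 0.93 = 466.2 N·m.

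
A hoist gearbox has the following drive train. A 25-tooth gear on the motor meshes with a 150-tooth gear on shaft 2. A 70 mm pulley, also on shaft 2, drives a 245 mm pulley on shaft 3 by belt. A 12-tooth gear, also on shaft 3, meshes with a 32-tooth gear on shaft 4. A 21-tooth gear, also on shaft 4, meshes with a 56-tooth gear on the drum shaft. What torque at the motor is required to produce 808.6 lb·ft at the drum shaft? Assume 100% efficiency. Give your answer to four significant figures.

Overall ratio R = 6 × 3.5 × 2.6667 × 2.6667 = 149.33.
Input torque = output torque / R = 808.6 / 149.33 = 5.4147 lb·ft.

5.415 lb·ft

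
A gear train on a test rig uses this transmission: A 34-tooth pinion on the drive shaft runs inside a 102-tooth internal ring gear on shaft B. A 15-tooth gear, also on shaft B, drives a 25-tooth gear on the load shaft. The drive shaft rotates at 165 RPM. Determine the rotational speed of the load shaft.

the drive shaft → shaft B (internal gear, 102/34): 165 ÷ 3 = 55 RPM
shaft B → the load shaft (gear mesh, 25/15): 55 ÷ 1.6667 = 33 RPM

33 RPM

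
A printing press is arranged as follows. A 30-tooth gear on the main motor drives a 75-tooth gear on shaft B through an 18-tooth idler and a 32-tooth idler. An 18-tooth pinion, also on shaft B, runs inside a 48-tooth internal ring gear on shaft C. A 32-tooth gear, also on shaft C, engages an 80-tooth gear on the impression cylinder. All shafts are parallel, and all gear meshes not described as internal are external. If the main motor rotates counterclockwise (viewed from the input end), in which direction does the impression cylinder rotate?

the main motor → shaft B: driver → idler → idler → driven is 3 external meshes, 3 reversals → CW.
shaft B → shaft C: internal mesh, same direction → CW.
shaft C → the impression cylinder: external mesh, 1 reversal → CCW.
4 reversals in total — an even number — so the impression cylinder turns the same way as the main motor.

counterclockwise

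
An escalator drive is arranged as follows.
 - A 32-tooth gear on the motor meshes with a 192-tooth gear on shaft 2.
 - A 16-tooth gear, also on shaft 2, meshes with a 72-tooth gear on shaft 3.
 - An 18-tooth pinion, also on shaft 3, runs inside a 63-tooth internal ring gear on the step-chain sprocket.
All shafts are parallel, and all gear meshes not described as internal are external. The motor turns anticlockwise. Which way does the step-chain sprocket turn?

the motor → shaft 2: external mesh, 1 reversal → CW.
shaft 2 → shaft 3: external mesh, 1 reversal → CCW.
shaft 3 → the step-chain sprocket: internal mesh, same direction → CCW.
2 reversals in total — an even number — so the step-chain sprocket turns the same way as the motor.

anticlockwise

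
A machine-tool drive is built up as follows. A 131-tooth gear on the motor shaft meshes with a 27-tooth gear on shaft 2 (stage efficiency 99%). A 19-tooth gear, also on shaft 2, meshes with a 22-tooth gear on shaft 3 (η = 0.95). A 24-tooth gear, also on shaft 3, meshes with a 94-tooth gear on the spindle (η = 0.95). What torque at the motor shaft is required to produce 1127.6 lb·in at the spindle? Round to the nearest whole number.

1350 lb·in

Overall ratio R = 0.20611 × 1.1579 × 3.9167 = 0.93471; overall efficiency η = 0.99 × 0.95 × 0.95 = 0.8935.
Input torque = output torque / (R × η) = 1127.6 / (0.93471 × 0.8935) = 1350.2 lb·in.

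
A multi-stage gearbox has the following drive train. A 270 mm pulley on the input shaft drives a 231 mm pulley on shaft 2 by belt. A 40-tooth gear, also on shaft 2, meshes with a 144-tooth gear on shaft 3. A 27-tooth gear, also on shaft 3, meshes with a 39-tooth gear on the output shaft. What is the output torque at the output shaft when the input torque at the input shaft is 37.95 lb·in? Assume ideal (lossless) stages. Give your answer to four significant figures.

168.8 lb·in

Belt: ratio = 231/270 = 0.85556; torque at shaft 2 = 37.95 × 0.85556 = 32.468 lb·in.
Gear mesh: ratio = 144/40 = 3.6; torque at shaft 3 = 32.468 × 3.6 = 116.89 lb·in.
Gear mesh: ratio = 39/27 = 1.4444; torque at the output shaft = 116.89 × 1.4444 = 168.84 lb·in.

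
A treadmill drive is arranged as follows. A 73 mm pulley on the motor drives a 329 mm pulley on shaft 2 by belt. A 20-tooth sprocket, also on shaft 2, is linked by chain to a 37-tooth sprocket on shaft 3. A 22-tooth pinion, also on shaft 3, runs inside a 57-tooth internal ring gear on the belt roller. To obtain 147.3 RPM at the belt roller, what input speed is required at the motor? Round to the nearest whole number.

3182 RPM

Overall ratio R = 4.5068 × 1.85 × 2.5909 = 21.602.
Required input speed = output speed × R = 147.3 × 21.602 = 3182 RPM.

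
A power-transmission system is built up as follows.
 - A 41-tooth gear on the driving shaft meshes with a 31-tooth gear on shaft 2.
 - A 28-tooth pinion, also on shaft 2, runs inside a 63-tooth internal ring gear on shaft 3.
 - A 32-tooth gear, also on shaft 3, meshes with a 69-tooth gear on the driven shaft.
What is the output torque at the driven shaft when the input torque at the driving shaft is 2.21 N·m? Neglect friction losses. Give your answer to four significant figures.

8.107 N·m

gear mesh 31/41 = 0.7561 → τ = 2.21·0.7561 = 1.671 N·m
internal gear 63/28 = 2.25 → τ = 1.671·2.25 = 3.7597 N·m
gear mesh 69/32 = 2.1562 → τ = 3.7597·2.1562 = 8.1068 N·m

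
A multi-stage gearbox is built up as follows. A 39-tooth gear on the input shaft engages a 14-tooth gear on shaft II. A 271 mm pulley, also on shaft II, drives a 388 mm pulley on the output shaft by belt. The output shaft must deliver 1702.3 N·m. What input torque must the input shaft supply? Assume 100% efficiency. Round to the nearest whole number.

3312 N·m

Overall ratio R = 0.35897 × 1.4317 = 0.51396.
Input torque = output torque / R = 1702.3 / 0.51396 = 3312.2 N·m.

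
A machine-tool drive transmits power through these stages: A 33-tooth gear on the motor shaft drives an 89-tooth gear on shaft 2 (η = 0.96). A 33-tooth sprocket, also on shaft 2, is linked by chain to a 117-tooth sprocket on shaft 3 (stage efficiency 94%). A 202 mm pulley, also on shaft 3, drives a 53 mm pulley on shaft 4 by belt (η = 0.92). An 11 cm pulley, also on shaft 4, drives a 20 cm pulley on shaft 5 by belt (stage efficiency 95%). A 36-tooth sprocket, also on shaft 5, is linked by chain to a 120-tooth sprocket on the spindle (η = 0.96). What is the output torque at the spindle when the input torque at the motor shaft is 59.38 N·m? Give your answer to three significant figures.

Gear mesh: ratio = 89/33 = 2.697; torque at shaft 2 = 59.38 × 2.697 × 0.96 = 153.74 N·m.
Chain: ratio = 117/33 = 3.5455; torque at shaft 3 = 153.74 × 3.5455 × 0.94 = 512.37 N·m.
Belt: ratio = 53/202 = 0.26238; torque at shaft 4 = 512.37 × 0.26238 × 0.92 = 123.68 N·m.
Belt: ratio = 20/11 = 1.8182; torque at shaft 5 = 123.68 × 1.8182 × 0.95 = 213.63 N·m.
Chain: ratio = 120/36 = 3.3333; torque at the spindle = 213.63 × 3.3333 × 0.96 = 683.61 N·m.

684 N·m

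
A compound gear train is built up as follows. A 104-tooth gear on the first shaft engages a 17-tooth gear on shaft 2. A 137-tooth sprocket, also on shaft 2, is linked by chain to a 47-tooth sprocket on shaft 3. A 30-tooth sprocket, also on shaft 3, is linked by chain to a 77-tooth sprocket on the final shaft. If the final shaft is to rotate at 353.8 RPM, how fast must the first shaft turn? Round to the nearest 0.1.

Overall ratio R = 0.16346 × 0.34307 × 2.5667 = 0.14393.
Required input speed = output speed × R = 353.8 × 0.14393 = 50.924 RPM.

50.9 RPM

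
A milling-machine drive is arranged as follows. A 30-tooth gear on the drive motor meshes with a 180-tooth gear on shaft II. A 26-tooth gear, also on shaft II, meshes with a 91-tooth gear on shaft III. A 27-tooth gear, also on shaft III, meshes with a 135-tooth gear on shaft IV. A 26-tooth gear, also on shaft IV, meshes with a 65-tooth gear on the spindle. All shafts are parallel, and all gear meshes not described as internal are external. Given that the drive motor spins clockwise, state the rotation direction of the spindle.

the drive motor → shaft II: external mesh, 1 reversal → CCW.
shaft II → shaft III: external mesh, 1 reversal → CW.
shaft III → shaft IV: external mesh, 1 reversal → CCW.
shaft IV → the spindle: external mesh, 1 reversal → CW.
4 reversals in total — an even number — so the spindle turns the same way as the drive motor.

clockwise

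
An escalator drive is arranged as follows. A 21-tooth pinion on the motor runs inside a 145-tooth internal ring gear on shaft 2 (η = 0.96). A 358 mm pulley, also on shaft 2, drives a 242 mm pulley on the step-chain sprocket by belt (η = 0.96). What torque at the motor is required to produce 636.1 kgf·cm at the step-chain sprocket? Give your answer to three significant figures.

148 kgf·cm

Overall ratio R = 6.9048 × 0.67598 = 4.6675; overall efficiency η = 0.96 × 0.96 = 0.9216.
Input torque = output torque / (R × η) = 636.1 / (4.6675 × 0.9216) = 147.88 kgf·cm.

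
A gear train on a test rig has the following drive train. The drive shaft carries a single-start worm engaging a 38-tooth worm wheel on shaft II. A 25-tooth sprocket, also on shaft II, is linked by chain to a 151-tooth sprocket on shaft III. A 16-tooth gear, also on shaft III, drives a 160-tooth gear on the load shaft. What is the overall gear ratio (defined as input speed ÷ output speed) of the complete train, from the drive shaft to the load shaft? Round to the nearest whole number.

Each stage contributes driven/driver: worm 38/1 = 38, chain 151/25 = 6.04, gear mesh 160/16 = 10.
Overall: 38 × 6.04 × 10 = 2295.2.

2295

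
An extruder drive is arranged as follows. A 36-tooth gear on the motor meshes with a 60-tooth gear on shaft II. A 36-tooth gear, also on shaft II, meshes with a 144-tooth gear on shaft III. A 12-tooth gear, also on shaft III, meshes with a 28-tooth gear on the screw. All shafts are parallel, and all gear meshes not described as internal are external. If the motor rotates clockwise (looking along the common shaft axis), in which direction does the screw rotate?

anticlockwise

the motor → shaft II: external mesh, 1 reversal → CCW.
shaft II → shaft III: external mesh, 1 reversal → CW.
shaft III → the screw: external mesh, 1 reversal → CCW.
3 reversals in total — an odd number — so the screw turns opposite to the motor.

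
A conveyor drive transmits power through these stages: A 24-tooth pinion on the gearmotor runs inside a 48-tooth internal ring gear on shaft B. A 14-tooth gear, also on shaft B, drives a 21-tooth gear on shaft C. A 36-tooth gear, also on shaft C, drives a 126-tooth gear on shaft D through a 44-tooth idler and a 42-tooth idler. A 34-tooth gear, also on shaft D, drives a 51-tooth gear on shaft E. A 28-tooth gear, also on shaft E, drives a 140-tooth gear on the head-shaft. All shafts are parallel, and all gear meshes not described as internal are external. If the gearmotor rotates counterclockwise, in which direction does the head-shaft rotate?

counterclockwise

the gearmotor → shaft B: internal mesh, same direction → CCW.
shaft B → shaft C: external mesh, 1 reversal → CW.
shaft C → shaft D: driver → idler → idler → driven is 3 external meshes, 3 reversals → CCW.
shaft D → shaft E: external mesh, 1 reversal → CW.
shaft E → the head-shaft: external mesh, 1 reversal → CCW.
6 reversals in total — an even number — so the head-shaft turns the same way as the gearmotor.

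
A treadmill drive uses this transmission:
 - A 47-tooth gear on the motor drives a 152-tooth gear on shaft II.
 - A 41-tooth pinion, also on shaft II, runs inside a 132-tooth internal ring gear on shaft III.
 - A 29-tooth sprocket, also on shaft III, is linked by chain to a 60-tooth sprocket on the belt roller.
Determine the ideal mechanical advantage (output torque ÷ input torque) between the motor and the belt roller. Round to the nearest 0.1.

21.5

Each stage contributes driven/driver: gear mesh 152/47 = 3.234, internal gear 132/41 = 3.2195, chain 60/29 = 2.069.
Overall: 3.234 × 3.2195 × 2.069 = 21.542.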